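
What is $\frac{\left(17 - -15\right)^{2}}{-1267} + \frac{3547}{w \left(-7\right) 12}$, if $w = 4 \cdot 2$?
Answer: $- \frac{740311}{121632} \approx -6.0865$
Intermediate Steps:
$w = 8$
$\frac{\left(17 - -15\right)^{2}}{-1267} + \frac{3547}{w \left(-7\right) 12} = \frac{\left(17 - -15\right)^{2}}{-1267} + \frac{3547}{8 \left(-7\right) 12} = \left(17 + \left(-1 + 16\right)\right)^{2} \left(- \frac{1}{1267}\right) + \frac{3547}{\left(-56\right) 12} = \left(17 + 15\right)^{2} \left(- \frac{1}{1267}\right) + \frac{3547}{-672} = 32^{2} \left(- \frac{1}{1267}\right) + 3547 \left(- \frac{1}{672}\right) = 1024 \left(- \frac{1}{1267}\right) - \frac{3547}{672} = - \frac{1024}{1267} - \frac{3547}{672} = - \frac{740311}{121632}$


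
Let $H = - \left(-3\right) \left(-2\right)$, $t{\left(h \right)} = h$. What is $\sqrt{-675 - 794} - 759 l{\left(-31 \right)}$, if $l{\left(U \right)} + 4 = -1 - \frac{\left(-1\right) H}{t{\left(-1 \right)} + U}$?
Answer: $\frac{58443}{16} + i \sqrt{1469} \approx 3652.7 + 38.328 i$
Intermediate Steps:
$H = -6$ ($H = \left(-1\right) 6 = -6$)
$l{\left(U \right)} = -5 - \frac{6}{-1 + U}$ ($l{\left(U \right)} = -4 - \left(1 + \frac{\left(-1\right) \left(-6\right)}{-1 + U}\right) = -4 - \left(1 + \frac{1}{-1 + U} 6\right) = -4 - \left(1 + \frac{6}{-1 + U}\right) = -5 - \frac{6}{-1 + U}$)
$\sqrt{-675 - 794} - 759 l{\left(-31 \right)} = \sqrt{-675 - 794} - 759 \frac{-1 - -155}{-1 - 31} = \sqrt{-1469} - 759 \frac{-1 + 155}{-32} = i \sqrt{1469} - 759 \left(\left(- \frac{1}{32}\right) 154\right) = i \sqrt{1469} - - \frac{58443}{16} = i \sqrt{1469} + \frac{58443}{16} = \frac{58443}{16} + i \sqrt{1469}$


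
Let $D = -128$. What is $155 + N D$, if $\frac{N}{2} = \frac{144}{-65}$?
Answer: $\frac{46939}{65} \approx 722.14$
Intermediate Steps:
$N = - \frac{288}{65}$ ($N = 2 \frac{144}{-65} = 2 \cdot 144 \left(- \frac{1}{65}\right) = 2 \left(- \frac{144}{65}\right) = - \frac{288}{65} \approx -4.4308$)
$155 + N D = 155 - - \frac{36864}{65} = 155 + \frac{36864}{65} = \frac{46939}{65}$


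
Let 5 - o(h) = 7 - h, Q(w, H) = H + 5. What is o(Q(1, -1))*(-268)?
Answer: -536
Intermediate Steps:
Q(w, H) = 5 + H
o(h) = -2 + h (o(h) = 5 - (7 - h) = 5 + (-7 + h) = -2 + h)
o(Q(1, -1))*(-268) = (-2 + (5 - 1))*(-268) = (-2 + 4)*(-268) = 2*(-268) = -536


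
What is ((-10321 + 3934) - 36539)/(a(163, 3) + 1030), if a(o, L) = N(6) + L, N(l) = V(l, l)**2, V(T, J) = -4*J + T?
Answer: -42926/1357 ≈ -31.633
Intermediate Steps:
V(T, J) = T - 4*J
N(l) = 9*l**2 (N(l) = (l - 4*l)**2 = (-3*l)**2 = 9*l**2)
a(o, L) = 324 + L (a(o, L) = 9*6**2 + L = 9*36 + L = 324 + L)
((-10321 + 3934) - 36539)/(a(163, 3) + 1030) = ((-10321 + 3934) - 36539)/((324 + 3) + 1030) = (-6387 - 36539)/(327 + 1030) = -42926/1357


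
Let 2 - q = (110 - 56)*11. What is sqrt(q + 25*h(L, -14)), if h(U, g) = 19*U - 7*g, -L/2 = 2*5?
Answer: I*sqrt(7642) ≈ 87.419*I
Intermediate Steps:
L = -20 (L = -4*5 = -2*10 = -20)
h(U, g) = -7*g + 19*U
q = -592 (q = 2 - (110 - 56)*11 = 2 - 54*11 = 2 - 1*594 = 2 - 594 = -592)
sqrt(q + 25*h(L, -14)) = sqrt(-592 + 25*(-7*(-14) + 19*(-20))) = sqrt(-592 + 25*(98 - 380)) = sqrt(-592 + 25*(-282)) = sqrt(-592 - 7050) = sqrt(-7642) = I*sqrt(7642)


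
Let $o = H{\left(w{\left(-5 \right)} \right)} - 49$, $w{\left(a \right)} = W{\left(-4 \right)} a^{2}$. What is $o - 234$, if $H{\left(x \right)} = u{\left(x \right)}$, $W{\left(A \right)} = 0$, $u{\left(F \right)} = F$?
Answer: $-283$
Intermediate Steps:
$w{\left(a \right)} = 0$ ($w{\left(a \right)} = 0 a^{2} = 0$)
$H{\left(x \right)} = x$
$o = -49$ ($o = 0 - 49 = -49$)
$o - 234 = -49 - 234 = -283$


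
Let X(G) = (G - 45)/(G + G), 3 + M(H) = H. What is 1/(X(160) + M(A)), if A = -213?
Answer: -64/13801 ≈ -0.0046373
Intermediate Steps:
M(H) = -3 + H
X(G) = (-45 + G)/(2*G) (X(G) = (-45 + G)/((2*G)) = (-45 + G)*(1/(2*G)) = (-45 + G)/(2*G))
1/(X(160) + M(A)) = 1/((1/2)*(-45 + 160)/160 + (-3 - 213)) = 1/((1/2)*(1/160)*115 - 216) = 1/(23/64 - 216) = 1/(-13801/64) = -64/13801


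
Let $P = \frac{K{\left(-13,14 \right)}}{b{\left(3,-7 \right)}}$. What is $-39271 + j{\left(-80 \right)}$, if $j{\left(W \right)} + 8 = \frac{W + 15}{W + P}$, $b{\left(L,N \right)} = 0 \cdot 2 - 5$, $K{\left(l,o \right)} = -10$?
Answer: $- \frac{235669}{6} \approx -39278.0$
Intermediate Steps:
$b{\left(L,N \right)} = -5$ ($b{\left(L,N \right)} = 0 - 5 = -5$)
$P = 2$ ($P = - \frac{10}{-5} = \left(-10\right) \left(- \frac{1}{5}\right) = 2$)
$j{\left(W \right)} = -8 + \frac{15 + W}{2 + W}$ ($j{\left(W \right)} = -8 + \frac{W + 15}{W + 2} = -8 + \frac{15 + W}{2 + W}$)
$-39271 + j{\left(-80 \right)} = -39271 + \frac{-1 - -560}{2 - 80} = -39271 + \frac{-1 + 560}{-78} = -39271 - \frac{43}{6} = - \frac{235669}{6}$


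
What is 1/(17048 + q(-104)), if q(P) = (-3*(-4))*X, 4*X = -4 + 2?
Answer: 1/17042 ≈ 5.8679e-5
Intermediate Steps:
X = -½ (X = (-4 + 2)/4 = (¼)*(-2) = -½ ≈ -0.50000)
q(P) = -6 (q(P) = -3*(-4)*(-½) = 12*(-½) = -6)
1/(17048 + q(-104)) = 1/(17048 - 6) = 1/17042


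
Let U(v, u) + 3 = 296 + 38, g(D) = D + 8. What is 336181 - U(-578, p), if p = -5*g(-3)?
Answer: 335850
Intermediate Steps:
g(D) = 8 + D
p = -25 (p = -5*(8 - 3) = -5*5 = -25)
U(v, u) = 331 (U(v, u) = -3 + (296 + 38) = -3 + 334 = 331)
336181 - U(-578, p) = 336181 - 1*331 = 336181 - 331 = 335850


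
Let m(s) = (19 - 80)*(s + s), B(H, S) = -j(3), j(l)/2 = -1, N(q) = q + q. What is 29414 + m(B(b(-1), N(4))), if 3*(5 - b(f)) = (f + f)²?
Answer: 29170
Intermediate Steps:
N(q) = 2*q
j(l) = -2 (j(l) = 2*(-1) = -2)
b(f) = 5 - 4*f²/3 (b(f) = 5 - (f + f)²/3 = 5 - 4*f²/3)
B(H, S) = 2 (B(H, S) = -1*(-2) = 2)
m(s) = -122*s
29414 + m(B(b(-1), N(4))) = 29414 - 122*2 = 29414 - 244 = 29170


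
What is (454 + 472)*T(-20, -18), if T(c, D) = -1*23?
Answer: -21298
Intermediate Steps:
T(c, D) = -23
(454 + 472)*T(-20, -18) = (454 + 472)*(-23) = 926*(-23) = -21298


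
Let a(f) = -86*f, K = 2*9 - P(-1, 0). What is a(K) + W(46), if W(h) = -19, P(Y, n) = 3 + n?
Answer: -1309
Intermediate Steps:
K = 15 (K = 2*9 - (3 + 0) = 18 - 1*3 = 18 - 3 = 15)
a(K) + W(46) = -86*15 - 19 = -1290 - 19 = -1309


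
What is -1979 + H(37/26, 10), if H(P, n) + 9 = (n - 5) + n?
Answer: -1973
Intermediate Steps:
H(P, n) = -14 + 2*n (H(P, n) = -9 + ((n - 5) + n) = -9 + ((-5 + n) + n) = -9 + (-5 + 2*n) = -14 + 2*n)
-1979 + H(37/26, 10) = -1979 + (-14 + 2*10) = -1979 + (-14 + 20) = -1979 + 6 = -1973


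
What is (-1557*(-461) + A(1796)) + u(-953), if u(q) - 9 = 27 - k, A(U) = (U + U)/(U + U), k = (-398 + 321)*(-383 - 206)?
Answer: 672461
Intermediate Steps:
k = 45353 (k = -77*(-589) = 45353)
A(U) = 1 (A(U) = (2*U)/((2*U)) = (2*U)*(1/(2*U)) = 1)
u(q) = -45317 (u(q) = 9 + (27 - 1*45353) = 9 + (27 - 45353) = 9 - 45326 = -45317)
(-1557*(-461) + A(1796)) + u(-953) = (-1557*(-461) + 1) - 45317 = (717777 + 1) - 45317 = 717778 - 45317 = 672461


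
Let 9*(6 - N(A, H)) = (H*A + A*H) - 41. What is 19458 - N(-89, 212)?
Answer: 137291/9 ≈ 15255.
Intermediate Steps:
N(A, H) = 95/9 - 2*A*H/9 (N(A, H) = 6 - ((H*A + A*H) - 41)/9 = 6 - ((A*H + A*H) - 41)/9 = 6 - (2*A*H - 41)/9 = 6 - (-41 + 2*A*H)/9 = 6 + (41/9 - 2*A*H/9) = 95/9 - 2*A*H/9)
19458 - N(-89, 212) = 19458 - (95/9 - 2/9*(-89)*212) = 19458 - (95/9 + 37736/9) = 19458 - 1*37831/9 = 19458 - 37831/9 = 137291/9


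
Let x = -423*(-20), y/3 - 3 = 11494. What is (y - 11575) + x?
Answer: 31376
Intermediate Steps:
y = 34491 (y = 9 + 3*11494 = 9 + 34482 = 34491)
x = 8460
(y - 11575) + x = (34491 - 11575) + 8460 = 22916 + 8460 = 31376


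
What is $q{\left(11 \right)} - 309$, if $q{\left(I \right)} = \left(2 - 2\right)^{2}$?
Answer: $-309$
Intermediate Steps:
$q{\left(I \right)} = 0$ ($q{\left(I \right)} = 0^{2} = 0$)
$q{\left(11 \right)} - 309 = 0 - 309 = -309$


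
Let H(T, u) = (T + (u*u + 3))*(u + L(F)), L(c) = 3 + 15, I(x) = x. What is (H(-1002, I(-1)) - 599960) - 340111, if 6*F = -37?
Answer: -957037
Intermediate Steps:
F = -37/6 (F = (1/6)*(-37) = -37/6 ≈ -6.1667)
L(c) = 18
H(T, u) = (18 + u)*(3 + T + u**2) (H(T, u) = (T + (u*u + 3))*(u + 18) = (T + (u**2 + 3))*(18 + u) = (T + (3 + u**2))*(18 + u) = (3 + T + u**2)*(18 + u) = (18 + u)*(3 + T + u**2))
(H(-1002, I(-1)) - 599960) - 340111 = ((54 + (-1)**3 + 3*(-1) + 18*(-1002) + 18*(-1)**2 - 1002*(-1)) - 599960) - 340111 = ((54 - 1 - 3 - 18036 + 18*1 + 1002) - 599960) - 340111 = ((54 - 1 - 3 - 18036 + 18 + 1002) - 599960) - 340111 = (-16966 - 599960) - 340111 = -616926 - 340111 = -957037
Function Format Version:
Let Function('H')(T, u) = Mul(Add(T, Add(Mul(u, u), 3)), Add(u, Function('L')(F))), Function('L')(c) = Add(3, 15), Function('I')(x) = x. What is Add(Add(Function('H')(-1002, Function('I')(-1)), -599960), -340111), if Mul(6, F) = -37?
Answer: -957037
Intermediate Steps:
F = Rational(-37, 6) (F = Mul(Rational(1, 6), -37) = Rational(-37, 6) ≈ -6.1667)
Function('L')(c) = 18
Function('H')(T, u) = Mul(Add(18, u), Add(3, T, Pow(u, 2))) (Function('H')(T, u) = Mul(Add(T, Add(Mul(u, u), 3)), Add(u, 18)) = Mul(Add(T, Add(Pow(u, 2), 3)), Add(18, u)) = Mul(Add(T, Add(3, Pow(u, 2))), Add(18, u)) = Mul(Add(3, T, Pow(u, 2)), Add(18, u)) = Mul(Add(18, u), Add(3, T, Pow(u, 2))))
Add(Add(Function('H')(-1002, Function('I')(-1)), -599960), -340111) = Add(Add(Add(54, Pow(-1, 3), Mul(3, -1), Mul(18, -1002), Mul(18, Pow(-1, 2)), Mul(-1002, -1)), -599960), -340111) = Add(Add(Add(54, -1, -3, -18036, Mul(18, 1), 1002), -599960), -340111) = Add(Add(Add(54, -1, -3, -18036, 18, 1002), -599960), -340111) = Add(Add(-16966, -599960), -340111) = Add(-616926, -340111) = -957037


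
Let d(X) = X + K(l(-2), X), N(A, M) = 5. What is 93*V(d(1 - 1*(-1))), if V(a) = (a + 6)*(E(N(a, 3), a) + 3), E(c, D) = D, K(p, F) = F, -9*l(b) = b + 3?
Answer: 6510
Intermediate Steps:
l(b) = -1/3 - b/9 (l(b) = -(b + 3)/9 = -(3 + b)/9 = -1/3 - b/9)
d(X) = 2*X (d(X) = X + X = 2*X)
V(a) = (3 + a)*(6 + a) (V(a) = (a + 6)*(a + 3) = (6 + a)*(3 + a) = (3 + a)*(6 + a))
93*V(d(1 - 1*(-1))) = 93*(18 + (2*(1 - 1*(-1)))**2 + 9*(2*(1 - 1*(-1)))) = 93*(18 + (2*(1 + 1))**2 + 9*(2*(1 + 1))) = 93*(18 + (2*2)**2 + 9*(2*2)) = 93*(18 + 4**2 + 9*4) = 93*(18 + 16 + 36) = 93*70 = 6510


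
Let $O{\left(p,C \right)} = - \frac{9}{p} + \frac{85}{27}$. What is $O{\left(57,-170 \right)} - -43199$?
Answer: $\frac{22162621}{513} \approx 43202.0$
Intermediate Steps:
$O{\left(p,C \right)} = \frac{85}{27} - \frac{9}{p}$ ($O{\left(p,C \right)} = - \frac{9}{p} + 85 \cdot \frac{1}{27} = - \frac{9}{p} + \frac{85}{27} = \frac{85}{27} - \frac{9}{p}$)
$O{\left(57,-170 \right)} - -43199 = \left(\frac{85}{27} - \frac{9}{57}\right) - -43199 = \left(\frac{85}{27} - \frac{3}{19}\right) + 43199 = \frac{1534}{513} + 43199 = \frac{22162621}{513}$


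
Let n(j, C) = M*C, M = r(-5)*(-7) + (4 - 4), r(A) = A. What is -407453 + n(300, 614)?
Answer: -385963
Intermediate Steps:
M = 35 (M = -5*(-7) + (4 - 4) = 35 + 0 = 35)
n(j, C) = 35*C
-407453 + n(300, 614) = -407453 + 35*614 = -407453 + 21490 = -385963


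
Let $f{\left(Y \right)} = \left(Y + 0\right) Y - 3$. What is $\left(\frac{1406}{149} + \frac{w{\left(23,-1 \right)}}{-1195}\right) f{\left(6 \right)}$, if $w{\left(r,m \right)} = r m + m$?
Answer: $\frac{55563618}{178055} \approx 312.06$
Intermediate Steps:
$w{\left(r,m \right)} = m + m r$ ($w{\left(r,m \right)} = m r + m = m + m r$)
$f{\left(Y \right)} = -3 + Y^{2}$ ($f{\left(Y \right)} = Y Y - 3 = Y^{2} - 3 = -3 + Y^{2}$)
$\left(\frac{1406}{149} + \frac{w{\left(23,-1 \right)}}{-1195}\right) f{\left(6 \right)} = \left(\frac{1406}{149} + \frac{\left(-1\right) \left(1 + 23\right)}{-1195}\right) \left(-3 + 6^{2}\right) = \left(1406 \cdot \frac{1}{149} + \left(-1\right) 24 \left(- \frac{1}{1195}\right)\right) \left(-3 + 36\right) = \left(\frac{1406}{149} - - \frac{24}{1195}\right) 33 = \left(\frac{1406}{149} + \frac{24}{1195}\right) 33 = \frac{1683746}{178055} \cdot 33 = \frac{55563618}{178055}$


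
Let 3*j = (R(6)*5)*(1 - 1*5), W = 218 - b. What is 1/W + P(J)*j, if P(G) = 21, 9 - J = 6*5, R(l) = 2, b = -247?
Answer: -130199/465 ≈ -280.00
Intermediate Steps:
J = -21 (J = 9 - 6*5 = 9 - 1*30 = 9 - 30 = -21)
W = 465 (W = 218 - 1*(-247) = 218 + 247 = 465)
j = -40/3 (j = ((2*5)*(1 - 1*5))/3 = (10*(1 - 5))/3 = (10*(-4))/3 = (⅓)*(-40) = -40/3 ≈ -13.333)
1/W + P(J)*j = 1/465 + 21*(-40/3) = 1/465 - 280 = -130199/465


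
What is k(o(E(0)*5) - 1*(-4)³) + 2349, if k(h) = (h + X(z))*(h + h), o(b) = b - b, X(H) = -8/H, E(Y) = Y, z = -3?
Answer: 32647/3 ≈ 10882.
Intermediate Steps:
o(b) = 0
k(h) = 2*h*(8/3 + h) (k(h) = (h - 8/(-3))*(h + h) = (h - 8*(-⅓))*(2*h) = (h + 8/3)*(2*h) = (8/3 + h)*(2*h) = 2*h*(8/3 + h))
k(o(E(0)*5) - 1*(-4)³) + 2349 = 2*(0 - 1*(-4)³)*(8 + 3*(0 - 1*(-4)³))/3 + 2349 = 2*(0 - 1*(-64))*(8 + 3*(0 - 1*(-64)))/3 + 2349 = 2*(0 + 64)*(8 + 3*(0 + 64))/3 + 2349 = (⅔)*64*(8 + 3*64) + 2349 = (⅔)*64*(8 + 192) + 2349 = (⅔)*64*200 + 2349 = 25600/3 + 2349 = 32647/3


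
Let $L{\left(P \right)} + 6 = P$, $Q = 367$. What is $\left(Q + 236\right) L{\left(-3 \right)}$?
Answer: $-5427$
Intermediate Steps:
$L{\left(P \right)} = -6 + P$
$\left(Q + 236\right) L{\left(-3 \right)} = \left(367 + 236\right) \left(-6 - 3\right) = 603 \left(-9\right) = -5427$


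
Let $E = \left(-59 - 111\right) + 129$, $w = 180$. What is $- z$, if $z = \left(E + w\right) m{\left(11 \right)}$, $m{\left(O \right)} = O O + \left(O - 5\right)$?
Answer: $-17653$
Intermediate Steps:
$m{\left(O \right)} = -5 + O + O^{2}$ ($m{\left(O \right)} = O^{2} + \left(O - 5\right) = O^{2} + \left(-5 + O\right) = -5 + O + O^{2}$)
$E = -41$ ($E = -170 + 129 = -41$)
$z = 17653$ ($z = \left(-41 + 180\right) \left(-5 + 11 + 11^{2}\right) = 139 \left(-5 + 11 + 121\right) = 139 \cdot 127 = 17653$)
$- z = \left(-1\right) 17653 = -17653$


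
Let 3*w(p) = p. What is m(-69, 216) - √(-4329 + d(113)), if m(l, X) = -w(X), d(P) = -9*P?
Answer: -72 - 9*I*√66 ≈ -72.0 - 73.116*I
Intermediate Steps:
w(p) = p/3
m(l, X) = -X/3
m(-69, 216) - √(-4329 + d(113)) = -⅓*216 - √(-4329 - 9*113) = -72 - √(-4329 - 1017) = -72 - √(-5346) = -72 - 9*I*√66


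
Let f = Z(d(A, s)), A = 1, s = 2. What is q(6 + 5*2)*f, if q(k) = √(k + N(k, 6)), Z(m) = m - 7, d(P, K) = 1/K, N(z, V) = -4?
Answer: -13*√3 ≈ -22.517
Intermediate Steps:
Z(m) = -7 + m
q(k) = √(-4 + k) (q(k) = √(k - 4) = √(-4 + k))
f = -13/2 (f = -7 + 1/2 = -7 + ½ = -13/2 ≈ -6.5000)
q(6 + 5*2)*f = √(-4 + (6 + 5*2))*(-13/2) = √(-4 + (6 + 10))*(-13/2) = √(-4 + 16)*(-13/2) = √12*(-13/2) = (2*√3)*(-13/2) = -13*√3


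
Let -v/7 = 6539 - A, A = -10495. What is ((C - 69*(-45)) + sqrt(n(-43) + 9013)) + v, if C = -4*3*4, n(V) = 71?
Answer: -116181 + 2*sqrt(2271) ≈ -1.1609e+5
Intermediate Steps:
v = -119238 (v = -7*(6539 - 1*(-10495)) = -7*(6539 + 10495) = -7*17034 = -119238)
C = -48 (C = -12*4 = -48)
((C - 69*(-45)) + sqrt(n(-43) + 9013)) + v = ((-48 - 69*(-45)) + sqrt(71 + 9013)) - 119238 = ((-48 + 3105) + sqrt(9084)) - 119238 = (3057 + 2*sqrt(2271)) - 119238 = -116181 + 2*sqrt(2271)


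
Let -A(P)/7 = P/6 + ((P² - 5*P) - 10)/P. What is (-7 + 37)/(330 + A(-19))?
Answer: 3420/58879 ≈ 0.058085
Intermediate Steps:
A(P) = -7*P/6 - 7*(-10 + P² - 5*P)/P (A(P) = -7*(P/6 + ((P² - 5*P) - 10)/P) = -7*(P*(⅙) + (-10 + P² - 5*P)/P) = -7*(P/6 + (-10 + P² - 5*P)/P) = -7*P/6 - 7*(-10 + P² - 5*P)/P)
(-7 + 37)/(330 + A(-19)) = (-7 + 37)/(330 + (35 + 70/(-19) - 49/6*(-19))) = 30/(330 + (35 + 70*(-1/19) + 931/6)) = 30/(330 + (35 - 70/19 + 931/6)) = 30/(330 + 21259/114) = 30/(58879/114) = 30*(114/58879) = 3420/58879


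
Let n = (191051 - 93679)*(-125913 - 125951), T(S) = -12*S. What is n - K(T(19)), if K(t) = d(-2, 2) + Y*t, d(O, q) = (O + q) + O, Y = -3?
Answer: -24524502090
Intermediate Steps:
d(O, q) = q + 2*O
n = -24524501408 (n = 97372*(-251864) = -24524501408)
K(t) = -2 - 3*t (K(t) = (2 + 2*(-2)) - 3*t = (2 - 4) - 3*t = -2 - 3*t)
n - K(T(19)) = -24524501408 - (-2 - (-36)*19) = -24524501408 - (-2 - 3*(-228)) = -24524501408 - (-2 + 684) = -24524501408 - 1*682 = -24524501408 - 682 = -24524502090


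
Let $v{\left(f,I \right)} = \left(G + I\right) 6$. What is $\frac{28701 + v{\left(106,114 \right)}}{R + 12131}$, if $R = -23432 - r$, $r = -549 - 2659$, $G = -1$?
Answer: $- \frac{29379}{8093} \approx -3.6302$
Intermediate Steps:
$r = -3208$
$R = -20224$ ($R = -23432 - -3208 = -23432 + 3208 = -20224$)
$v{\left(f,I \right)} = -6 + 6 I$ ($v{\left(f,I \right)} = \left(-1 + I\right) 6 = -6 + 6 I$)
$\frac{28701 + v{\left(106,114 \right)}}{R + 12131} = \frac{28701 + \left(-6 + 6 \cdot 114\right)}{-20224 + 12131} = \frac{28701 + \left(-6 + 684\right)}{-8093} = \left(28701 + 678\right) \left(- \frac{1}{8093}\right) = 29379 \left(- \frac{1}{8093}\right) = - \frac{29379}{8093}$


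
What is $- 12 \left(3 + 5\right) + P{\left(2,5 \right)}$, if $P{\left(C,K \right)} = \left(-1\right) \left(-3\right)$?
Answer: $-93$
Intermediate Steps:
$P{\left(C,K \right)} = 3$
$- 12 \left(3 + 5\right) + P{\left(2,5 \right)} = - 12 \left(3 + 5\right) + 3 = \left(-12\right) 8 + 3 = -96 + 3 = -93$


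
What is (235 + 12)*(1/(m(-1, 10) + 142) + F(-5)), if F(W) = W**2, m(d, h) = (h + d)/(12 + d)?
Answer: 9703642/1571 ≈ 6176.7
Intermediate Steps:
m(d, h) = (d + h)/(12 + d)
(235 + 12)*(1/(m(-1, 10) + 142) + F(-5)) = (235 + 12)*(1/((-1 + 10)/(12 - 1) + 142) + (-5)**2) = 247*(1/(9/11 + 142) + 25) = 247*(1/(1571/11) + 25) = 247*(11/1571 + 25) = 247*(39286/1571) = 9703642/1571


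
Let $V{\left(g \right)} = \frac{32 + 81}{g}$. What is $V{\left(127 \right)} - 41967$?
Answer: $- \frac{5329696}{127} \approx -41966.0$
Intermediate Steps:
$V{\left(g \right)} = \frac{113}{g}$
$V{\left(127 \right)} - 41967 = \frac{113}{127} - 41967 = - \frac{5329696}{127}$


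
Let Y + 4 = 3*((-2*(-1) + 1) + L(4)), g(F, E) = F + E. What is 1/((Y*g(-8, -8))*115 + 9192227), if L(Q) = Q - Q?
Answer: 1/9183027 ≈ 1.0890e-7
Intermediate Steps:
g(F, E) = E + F
L(Q) = 0
Y = 5 (Y = -4 + 3*((-2*(-1) + 1) + 0) = -4 + 3*((2 + 1) + 0) = -4 + 3*(3 + 0) = -4 + 3*3 = -4 + 9 = 5)
1/((Y*g(-8, -8))*115 + 9192227) = 1/((5*(-8 - 8))*115 + 9192227) = 1/((5*(-16))*115 + 9192227) = 1/(-80*115 + 9192227) = 1/(-9200 + 9192227) = 1/9183027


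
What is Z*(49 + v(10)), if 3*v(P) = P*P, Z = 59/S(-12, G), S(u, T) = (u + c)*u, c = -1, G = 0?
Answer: 1121/36 ≈ 31.139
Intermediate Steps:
S(u, T) = u*(-1 + u) (S(u, T) = (u - 1)*u = (-1 + u)*u = u*(-1 + u))
Z = 59/156 (Z = 59/((-12*(-1 - 12))) = 59/((-12*(-13))) = 59/156 ≈ 0.37821)
v(P) = P²/3 (v(P) = (P*P)/3 = P²/3)
Z*(49 + v(10)) = 59*(49 + (⅓)*10²)/156 = 59*(49 + (⅓)*100)/156 = 59*(49 + 100/3)/156 = (59/156)*(247/3) = 1121/36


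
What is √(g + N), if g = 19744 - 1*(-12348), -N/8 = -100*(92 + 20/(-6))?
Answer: 2*√231807/3 ≈ 320.98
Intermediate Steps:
N = 212800/3 (N = -(-800)*(92 + 20/(-6)) = -(-800)*(92 + 20*(-⅙)) = -(-800)*(92 - 10/3) = -(-800)*266/3 = -8*(-26600/3) = 212800/3 ≈ 70933.)
g = 32092 (g = 19744 + 12348 = 32092)
√(g + N) = √(32092 + 212800/3) = √(309076/3) = 2*√231807/3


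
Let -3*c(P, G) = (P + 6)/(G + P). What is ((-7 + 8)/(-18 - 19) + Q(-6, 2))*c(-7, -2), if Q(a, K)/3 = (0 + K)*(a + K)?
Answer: 889/999 ≈ 0.88989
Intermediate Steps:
Q(a, K) = 3*K*(K + a) (Q(a, K) = 3*((0 + K)*(a + K)) = 3*(K*(K + a)) = 3*K*(K + a))
c(P, G) = -(6 + P)/(3*(G + P)) (c(P, G) = -(P + 6)/(3*(G + P)) = -(6 + P)/(3*(G + P)))
((-7 + 8)/(-18 - 19) + Q(-6, 2))*c(-7, -2) = ((-7 + 8)/(-18 - 19) + 3*2*(2 - 6))*((-2 - 1/3*(-7))/(-2 - 7)) = (1/(-37) + 3*2*(-4))*((-2 + 7/3)/(-9)) = (1*(-1/37) - 24)*(-1/9*1/3) = (-1/37 - 24)*(-1/27) = -889/37*(-1/27) = 889/999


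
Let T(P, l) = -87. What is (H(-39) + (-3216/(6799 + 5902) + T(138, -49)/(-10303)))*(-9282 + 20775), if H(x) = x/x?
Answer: 1135841030406/130858403 ≈ 8679.9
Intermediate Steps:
H(x) = 1
(H(-39) + (-3216/(6799 + 5902) + T(138, -49)/(-10303)))*(-9282 + 20775) = (1 + (-3216/(6799 + 5902) - 87/(-10303)))*(-9282 + 20775) = (1 + (-3216/12701 - 87*(-1/10303)))*11493 = (1 + (-3216*1/12701 + 87/10303))*11493 = (1 + (-3216/12701 + 87/10303))*11493 = (1 - 32029461/130858403)*11493 = (98828942/130858403)*11493 = 1135841030406/130858403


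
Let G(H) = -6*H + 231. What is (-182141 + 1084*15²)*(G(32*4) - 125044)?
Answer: -7755756979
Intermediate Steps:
G(H) = 231 - 6*H
(-182141 + 1084*15²)*(G(32*4) - 125044) = (-182141 + 1084*15²)*((231 - 192*4) - 125044) = (-182141 + 1084*225)*((231 - 6*128) - 125044) = (-182141 + 243900)*((231 - 768) - 125044) = 61759*(-537 - 125044) = 61759*(-125581) = -7755756979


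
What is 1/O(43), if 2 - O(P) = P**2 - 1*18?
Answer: -1/1829 ≈ -0.00054675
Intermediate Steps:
O(P) = 20 - P**2 (O(P) = 2 - (P**2 - 1*18) = 2 - (P**2 - 18) = 2 - (-18 + P**2) = 2 + (18 - P**2) = 20 - P**2)
1/O(43) = 1/(20 - 1*43**2) = 1/(20 - 1*1849) = 1/(20 - 1849) = 1/(-1829) = -1/1829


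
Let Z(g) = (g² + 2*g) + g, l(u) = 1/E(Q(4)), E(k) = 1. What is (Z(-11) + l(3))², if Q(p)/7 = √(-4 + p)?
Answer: 7921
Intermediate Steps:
Q(p) = 7*√(-4 + p)
l(u) = 1 (l(u) = 1/1 = 1)
Z(g) = g² + 3*g
(Z(-11) + l(3))² = (-11*(3 - 11) + 1)² = (-11*(-8) + 1)² = (88 + 1)² = 89² = 7921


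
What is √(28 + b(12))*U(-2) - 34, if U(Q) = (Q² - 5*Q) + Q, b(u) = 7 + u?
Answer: -34 + 12*√47 ≈ 48.268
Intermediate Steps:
U(Q) = Q² - 4*Q
√(28 + b(12))*U(-2) - 34 = √(28 + (7 + 12))*(-2*(-4 - 2)) - 34 = √(28 + 19)*(-2*(-6)) - 34 = √47*12 - 34 = 12*√47 - 34 = -34 + 12*√47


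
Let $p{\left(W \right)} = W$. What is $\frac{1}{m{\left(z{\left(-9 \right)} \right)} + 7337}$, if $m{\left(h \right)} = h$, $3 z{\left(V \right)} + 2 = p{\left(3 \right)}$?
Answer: $\frac{3}{22012} \approx 0.00013629$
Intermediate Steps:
$z{\left(V \right)} = \frac{1}{3}$ ($z{\left(V \right)} = - \frac{2}{3} + \frac{1}{3} \cdot 3 = - \frac{2}{3} + 1 = \frac{1}{3}$)
$\frac{1}{m{\left(z{\left(-9 \right)} \right)} + 7337} = \frac{1}{\frac{1}{3} + 7337} = \frac{1}{\frac{22012}{3}} = \frac{3}{22012}$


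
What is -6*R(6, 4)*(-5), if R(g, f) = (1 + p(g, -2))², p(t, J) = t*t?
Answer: 41070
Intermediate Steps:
p(t, J) = t²
R(g, f) = (1 + g²)²
-6*R(6, 4)*(-5) = -6*(1 + 6²)²*(-5) = -6*(1 + 36)²*(-5) = -6*37²*(-5) = -6*1369*(-5) = -8214*(-5) = 41070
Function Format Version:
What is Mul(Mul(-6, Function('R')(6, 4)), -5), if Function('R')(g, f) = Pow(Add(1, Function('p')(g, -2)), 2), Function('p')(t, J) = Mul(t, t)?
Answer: 41070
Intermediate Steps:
Function('p')(t, J) = Pow(t, 2)
Function('R')(g, f) = Pow(Add(1, Pow(g, 2)), 2)
Mul(Mul(-6, Function('R')(6, 4)), -5) = Mul(Mul(-6, Pow(Add(1, Pow(6, 2)), 2)), -5) = Mul(Mul(-6, Pow(Add(1, 36), 2)), -5) = Mul(Mul(-6, Pow(37, 2)), -5) = Mul(Mul(-6, 1369), -5) = Mul(-8214, -5) = 41070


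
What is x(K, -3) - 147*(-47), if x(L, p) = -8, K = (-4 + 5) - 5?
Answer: 6901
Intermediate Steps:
K = -4 (K = 1 - 5 = -4)
x(K, -3) - 147*(-47) = -8 - 147*(-47) = -8 + 6909 = 6901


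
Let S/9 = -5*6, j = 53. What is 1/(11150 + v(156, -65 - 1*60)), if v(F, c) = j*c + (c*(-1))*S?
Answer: -1/29225 ≈ -3.4217e-5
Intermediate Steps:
S = -270 (S = 9*(-5*6) = 9*(-30) = -270)
v(F, c) = 323*c (v(F, c) = 53*c + (c*(-1))*(-270) = 53*c - c*(-270) = 53*c + 270*c = 323*c)
1/(11150 + v(156, -65 - 1*60)) = 1/(11150 + 323*(-65 - 1*60)) = 1/(11150 + 323*(-65 - 60)) = 1/(11150 + 323*(-125)) = 1/(11150 - 40375) = 1/(-29225) = -1/29225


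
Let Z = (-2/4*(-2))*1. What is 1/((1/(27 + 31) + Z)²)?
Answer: 3364/3481 ≈ 0.96639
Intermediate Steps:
Z = 1 (Z = (-2*¼*(-2))*1 = -½*(-2)*1 = 1*1 = 1)
1/((1/(27 + 31) + Z)²) = 1/((1/(27 + 31) + 1)²) = 1/((1/58 + 1)²) = 1/((59/58)²) = 1/(3481/3364) = 3364/3481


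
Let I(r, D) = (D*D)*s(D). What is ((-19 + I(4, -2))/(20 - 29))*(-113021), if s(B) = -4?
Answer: -3955735/9 ≈ -4.3953e+5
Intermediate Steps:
I(r, D) = -4*D² (I(r, D) = (D*D)*(-4) = D²*(-4) = -4*D²)
((-19 + I(4, -2))/(20 - 29))*(-113021) = ((-19 - 4*(-2)²)/(20 - 29))*(-113021) = ((-19 - 4*4)/(-9))*(-113021) = ((-19 - 16)*(-⅑))*(-113021) = -35*(-⅑)*(-113021) = (35/9)*(-113021) = -3955735/9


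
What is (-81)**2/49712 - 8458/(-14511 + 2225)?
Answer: 250536271/305380816 ≈ 0.82041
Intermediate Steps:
(-81)**2/49712 - 8458/(-14511 + 2225) = 6561*(1/49712) - 8458/(-12286) = 6561/49712 - 8458*(-1/12286) = 6561/49712 + 4229/6143 = 250536271/305380816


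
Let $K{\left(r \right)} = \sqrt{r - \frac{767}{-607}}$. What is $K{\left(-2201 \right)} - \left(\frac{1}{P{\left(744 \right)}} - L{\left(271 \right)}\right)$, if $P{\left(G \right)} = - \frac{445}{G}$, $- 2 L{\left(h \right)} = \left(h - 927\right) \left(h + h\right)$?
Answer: $\frac{79111064}{445} + \frac{6 i \sqrt{22513630}}{607} \approx 1.7778 \cdot 10^{5} + 46.901 i$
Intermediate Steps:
$L{\left(h \right)} = - h \left(-927 + h\right)$ ($L{\left(h \right)} = - \frac{\left(h - 927\right) \left(h + h\right)}{2} = - \frac{\left(-927 + h\right) 2 h}{2} = - \frac{2 h \left(-927 + h\right)}{2} = - h \left(-927 + h\right)$)
$K{\left(r \right)} = \sqrt{\frac{767}{607} + r}$ ($K{\left(r \right)} = \sqrt{r - - \frac{767}{607}} = \sqrt{r + \frac{767}{607}} = \sqrt{\frac{767}{607} + r}$)
$K{\left(-2201 \right)} - \left(\frac{1}{P{\left(744 \right)}} - L{\left(271 \right)}\right) = \frac{\sqrt{465569 + 368449 \left(-2201\right)}}{607} - \left(\frac{1}{\left(-445\right) \frac{1}{744}} - 271 \left(927 - 271\right)\right) = \frac{\sqrt{465569 - 810956249}}{607} - \left(\frac{1}{\left(-445\right) \frac{1}{744}} - 271 \left(927 - 271\right)\right) = \frac{\sqrt{-810490680}}{607} - \left(\frac{1}{- \frac{445}{744}} - 271 \cdot 656\right) = \frac{6 i \sqrt{22513630}}{607} - \left(- \frac{744}{445} - 177776\right) = \frac{6 i \sqrt{22513630}}{607} - - \frac{79111064}{445} = \frac{6 i \sqrt{22513630}}{607} + \frac{79111064}{445} = \frac{79111064}{445} + \frac{6 i \sqrt{22513630}}{607}$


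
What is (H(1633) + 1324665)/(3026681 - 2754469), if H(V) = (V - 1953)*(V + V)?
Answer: 279545/272212 ≈ 1.0269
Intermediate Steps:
H(V) = 2*V*(-1953 + V) (H(V) = (-1953 + V)*(2*V) = 2*V*(-1953 + V))
(H(1633) + 1324665)/(3026681 - 2754469) = (2*1633*(-1953 + 1633) + 1324665)/(3026681 - 2754469) = (2*1633*(-320) + 1324665)/272212 = (-1045120 + 1324665)*(1/272212) = 279545*(1/272212) = 279545/272212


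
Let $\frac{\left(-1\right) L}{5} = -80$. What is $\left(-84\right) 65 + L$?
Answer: $-5060$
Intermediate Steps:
$L = 400$ ($L = \left(-5\right) \left(-80\right) = 400$)
$\left(-84\right) 65 + L = \left(-84\right) 65 + 400 = -5460 + 400 = -5060$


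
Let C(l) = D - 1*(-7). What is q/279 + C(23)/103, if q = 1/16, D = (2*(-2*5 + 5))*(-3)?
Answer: 165271/459792 ≈ 0.35945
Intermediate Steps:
D = 30 (D = (2*(-10 + 5))*(-3) = (2*(-5))*(-3) = -10*(-3) = 30)
q = 1/16 ≈ 0.062500
C(l) = 37 (C(l) = 30 - 1*(-7) = 30 + 7 = 37)
q/279 + C(23)/103 = (1/16)/279 + 37/103 = (1/16)*(1/279) + 37*(1/103) = 1/4464 + 37/103 = 165271/459792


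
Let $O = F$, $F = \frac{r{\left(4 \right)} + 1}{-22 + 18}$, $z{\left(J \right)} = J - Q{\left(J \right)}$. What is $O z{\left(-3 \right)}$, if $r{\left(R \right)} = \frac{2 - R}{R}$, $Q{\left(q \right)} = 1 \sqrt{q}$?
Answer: $\frac{3}{8} + \frac{i \sqrt{3}}{8} \approx 0.375 + 0.21651 i$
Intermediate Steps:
$Q{\left(q \right)} = \sqrt{q}$
$z{\left(J \right)} = J - \sqrt{J}$
$r{\left(R \right)} = \frac{2 - R}{R}$
$F = - \frac{1}{8}$ ($F = \frac{\frac{2 - 4}{4} + 1}{-22 + 18} = \frac{\frac{2 - 4}{4} + 1}{-4} = \left(\frac{1}{4} \left(-2\right) + 1\right) \left(- \frac{1}{4}\right) = \left(- \frac{1}{2} + 1\right) \left(- \frac{1}{4}\right) = \frac{1}{2} \left(- \frac{1}{4}\right) = - \frac{1}{8} \approx -0.125$)
$O = - \frac{1}{8} \approx -0.125$
$O z{\left(-3 \right)} = - \frac{-3 - \sqrt{-3}}{8} = - \frac{-3 - i \sqrt{3}}{8} = \frac{3}{8} + \frac{i \sqrt{3}}{8}$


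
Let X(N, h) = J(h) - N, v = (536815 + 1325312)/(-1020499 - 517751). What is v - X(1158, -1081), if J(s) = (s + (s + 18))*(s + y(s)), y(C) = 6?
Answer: -1181193056209/512750 ≈ -2.3036e+6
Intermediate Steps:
v = -620709/512750 (v = 1862127/(-1538250) = 1862127*(-1/1538250) = -620709/512750 ≈ -1.2105)
J(s) = (6 + s)*(18 + 2*s) (J(s) = (s + (s + 18))*(s + 6) = (s + (18 + s))*(6 + s) = (18 + 2*s)*(6 + s) = (6 + s)*(18 + 2*s))
X(N, h) = 108 - N + 2*h² + 30*h (X(N, h) = (108 + 2*h² + 30*h) - N = 108 - N + 2*h² + 30*h)
v - X(1158, -1081) = -620709/512750 - (108 - 1*1158 + 2*(-1081)² + 30*(-1081)) = -620709/512750 - (108 - 1158 + 2*1168561 - 32430) = -620709/512750 - (108 - 1158 + 2337122 - 32430) = -620709/512750 - 1*2303642 = -620709/512750 - 2303642 = -1181193056209/512750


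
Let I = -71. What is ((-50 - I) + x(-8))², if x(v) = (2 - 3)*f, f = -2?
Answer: 529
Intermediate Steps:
x(v) = 2 (x(v) = (2 - 3)*(-2) = -1*(-2) = 2)
((-50 - I) + x(-8))² = ((-50 - 1*(-71)) + 2)² = ((-50 + 71) + 2)² = (21 + 2)² = 23² = 529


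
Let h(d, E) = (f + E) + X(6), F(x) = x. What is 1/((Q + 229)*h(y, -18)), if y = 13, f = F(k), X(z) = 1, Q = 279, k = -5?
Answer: -1/11176 ≈ -8.9477e-5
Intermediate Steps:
f = -5
h(d, E) = -4 + E (h(d, E) = (-5 + E) + 1 = -4 + E)
1/((Q + 229)*h(y, -18)) = 1/((279 + 229)*(-4 - 18)) = 1/(508*(-22)) = 1/(-11176) = -1/11176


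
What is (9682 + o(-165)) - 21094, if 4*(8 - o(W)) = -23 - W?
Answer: -22879/2 ≈ -11440.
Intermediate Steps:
o(W) = 55/4 + W/4 (o(W) = 8 - (-23 - W)/4 = 8 + (23/4 + W/4) = 55/4 + W/4)
(9682 + o(-165)) - 21094 = (9682 + (55/4 + (¼)*(-165))) - 21094 = (9682 + (55/4 - 165/4)) - 21094 = (9682 - 55/2) - 21094 = 19309/2 - 21094 = -22879/2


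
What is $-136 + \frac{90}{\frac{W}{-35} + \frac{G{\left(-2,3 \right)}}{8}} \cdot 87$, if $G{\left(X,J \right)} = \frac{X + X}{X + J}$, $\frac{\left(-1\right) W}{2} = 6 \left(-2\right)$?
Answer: $- \frac{559388}{83} \approx -6739.6$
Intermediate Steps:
$W = 24$ ($W = - 2 \cdot 6 \left(-2\right) = \left(-2\right) \left(-12\right) = 24$)
$G{\left(X,J \right)} = \frac{2 X}{J + X}$
$-136 + \frac{90}{\frac{W}{-35} + \frac{G{\left(-2,3 \right)}}{8}} \cdot 87 = -136 + \frac{90}{\frac{24}{-35} + \frac{2 \left(-2\right) \frac{1}{3 - 2}}{8}} \cdot 87 = -136 + \frac{90}{24 \left(- \frac{1}{35}\right) + 2 \left(-2\right) 1^{-1} \cdot \frac{1}{8}} \cdot 87 = -136 + \frac{90}{- \frac{24}{35} + 2 \left(-2\right) 1 \cdot \frac{1}{8}} \cdot 87 = -136 + \frac{90}{- \frac{24}{35} - \frac{1}{2}} \cdot 87 = -136 + \frac{90}{- \frac{83}{70}} \cdot 87 = -136 + 90 \left(- \frac{70}{83}\right) 87 = -136 - \frac{548100}{83} = - \frac{559388}{83}$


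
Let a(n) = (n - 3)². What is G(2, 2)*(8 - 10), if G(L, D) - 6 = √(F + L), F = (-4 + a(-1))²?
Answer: -12 - 2*√146 ≈ -36.166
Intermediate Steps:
a(n) = (-3 + n)²
F = 144 (F = (-4 + (-3 - 1)²)² = (-4 + (-4)²)² = (-4 + 16)² = 12² = 144)
G(L, D) = 6 + √(144 + L)
G(2, 2)*(8 - 10) = (6 + √(144 + 2))*(8 - 10) = (6 + √146)*(-2) = -12 - 2*√146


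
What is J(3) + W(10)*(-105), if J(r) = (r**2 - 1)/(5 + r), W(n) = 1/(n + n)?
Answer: -17/4 ≈ -4.2500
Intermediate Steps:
W(n) = 1/(2*n)
J(r) = (-1 + r**2)/(5 + r)
J(3) + W(10)*(-105) = (-1 + 3**2)/(5 + 3) + ((1/2)/10)*(-105) = (-1 + 9)/8 + ((1/2)*(1/10))*(-105) = (1/8)*8 + (1/20)*(-105) = 1 - 21/4 = -17/4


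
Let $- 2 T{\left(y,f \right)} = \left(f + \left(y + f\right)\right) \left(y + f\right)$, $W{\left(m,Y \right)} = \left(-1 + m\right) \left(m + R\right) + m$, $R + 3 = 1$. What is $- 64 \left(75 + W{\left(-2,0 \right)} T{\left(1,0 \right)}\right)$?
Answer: $-4480$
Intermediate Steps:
$R = -2$ ($R = -3 + 1 = -2$)
$W{\left(m,Y \right)} = m + \left(-1 + m\right) \left(-2 + m\right)$ ($W{\left(m,Y \right)} = \left(-1 + m\right) \left(m - 2\right) + m = \left(-1 + m\right) \left(-2 + m\right) + m = m + \left(-1 + m\right) \left(-2 + m\right)$)
$T{\left(y,f \right)} = - \frac{\left(f + y\right) \left(y + 2 f\right)}{2}$ ($T{\left(y,f \right)} = - \frac{\left(f + \left(y + f\right)\right) \left(y + f\right)}{2} = - \frac{\left(f + \left(f + y\right)\right) \left(f + y\right)}{2} = - \frac{\left(y + 2 f\right) \left(f + y\right)}{2} = - \frac{\left(f + y\right) \left(y + 2 f\right)}{2}$)
$- 64 \left(75 + W{\left(-2,0 \right)} T{\left(1,0 \right)}\right) = - 64 \left(75 + \left(2 + \left(-2\right)^{2} - -4\right) \left(- 0^{2} - \frac{1^{2}}{2} - 0 \cdot 1\right)\right) = - 64 \left(75 + \left(2 + 4 + 4\right) \left(\left(-1\right) 0 - \frac{1}{2} + 0\right)\right) = - 64 \left(75 + 10 \left(0 - \frac{1}{2} + 0\right)\right) = - 64 \left(75 + 10 \left(- \frac{1}{2}\right)\right) = - 64 \left(75 - 5\right) = \left(-64\right) 70 = -4480$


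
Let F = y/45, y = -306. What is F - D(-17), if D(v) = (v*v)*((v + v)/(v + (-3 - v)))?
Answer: -49232/15 ≈ -3282.1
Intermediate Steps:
D(v) = -2*v³/3 (D(v) = v²*((2*v)/(-3)) = v²*((2*v)*(-⅓)) = v²*(-2*v/3) = -2*v³/3)
F = -34/5 (F = -306/45 = -306*1/45 = -34/5 ≈ -6.8000)
F - D(-17) = -34/5 - (-2)*(-17)³/3 = -34/5 - (-2)*(-4913)/3 = -34/5 - 1*9826/3 = -34/5 - 9826/3 = -49232/15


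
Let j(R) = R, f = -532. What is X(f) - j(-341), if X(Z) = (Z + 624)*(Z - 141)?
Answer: -61575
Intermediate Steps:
X(Z) = (-141 + Z)*(624 + Z) (X(Z) = (624 + Z)*(-141 + Z) = (-141 + Z)*(624 + Z))
X(f) - j(-341) = (-87984 + (-532)**2 + 483*(-532)) - 1*(-341) = (-87984 + 283024 - 256956) + 341 = -61916 + 341 = -61575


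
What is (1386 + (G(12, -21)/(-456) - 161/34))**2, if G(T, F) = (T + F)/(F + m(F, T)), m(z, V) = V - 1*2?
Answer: 1541427455874289/807923776 ≈ 1.9079e+6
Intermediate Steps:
m(z, V) = -2 + V (m(z, V) = V - 2 = -2 + V)
G(T, F) = (F + T)/(-2 + F + T) (G(T, F) = (T + F)/(F + (-2 + T)) = (F + T)/(-2 + F + T))
(1386 + (G(12, -21)/(-456) - 161/34))**2 = (1386 + (((-21 + 12)/(-2 - 21 + 12))/(-456) - 161/34))**2 = (1386 + ((-9/(-11))*(-1/456) - 161*1/34))**2 = (1386 + (-1/11*(-9)*(-1/456) - 161/34))**2 = (1386 + ((9/11)*(-1/456) - 161/34))**2 = (1386 + (-3/1672 - 161/34))**2 = (1386 - 134647/28424)**2 = (39261017/28424)**2 = 1541427455874289/807923776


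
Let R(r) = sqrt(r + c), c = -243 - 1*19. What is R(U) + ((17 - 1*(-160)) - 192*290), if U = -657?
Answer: -55503 + I*sqrt(919) ≈ -55503.0 + 30.315*I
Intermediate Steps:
c = -262 (c = -243 - 19 = -262)
R(r) = sqrt(-262 + r) (R(r) = sqrt(r - 262) = sqrt(-262 + r))
R(U) + ((17 - 1*(-160)) - 192*290) = sqrt(-262 - 657) + ((17 - 1*(-160)) - 192*290) = sqrt(-919) + ((17 + 160) - 55680) = I*sqrt(919) + (177 - 55680) = I*sqrt(919) - 55503 = -55503 + I*sqrt(919)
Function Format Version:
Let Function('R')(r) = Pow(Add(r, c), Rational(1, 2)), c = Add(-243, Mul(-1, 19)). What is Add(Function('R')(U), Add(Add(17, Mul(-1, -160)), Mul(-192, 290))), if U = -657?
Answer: Add(-55503, Mul(I, Pow(919, Rational(1, 2)))) ≈ Add(-55503., Mul(30.315, I))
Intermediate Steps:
c = -262 (c = Add(-243, -19) = -262)
Function('R')(r) = Pow(Add(-262, r), Rational(1, 2)) (Function('R')(r) = Pow(Add(r, -262), Rational(1, 2)) = Pow(Add(-262, r), Rational(1, 2)))
Add(Function('R')(U), Add(Add(17, Mul(-1, -160)), Mul(-192, 290))) = Add(Pow(Add(-262, -657), Rational(1, 2)), Add(Add(17, Mul(-1, -160)), Mul(-192, 290))) = Add(Pow(-919, Rational(1, 2)), Add(Add(17, 160), -55680)) = Add(Mul(I, Pow(919, Rational(1, 2))), Add(177, -55680)) = Add(Mul(I, Pow(919, Rational(1, 2))), -55503) = Add(-55503, Mul(I, Pow(919, Rational(1, 2))))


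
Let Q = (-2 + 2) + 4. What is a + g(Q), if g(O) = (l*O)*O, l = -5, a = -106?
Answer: -186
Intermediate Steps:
Q = 4 (Q = 0 + 4 = 4)
g(O) = -5*O² (g(O) = (-5*O)*O = -5*O²)
a + g(Q) = -106 - 5*4² = -106 - 5*16 = -106 - 80 = -186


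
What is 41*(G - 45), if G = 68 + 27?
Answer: 2050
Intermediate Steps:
G = 95
41*(G - 45) = 41*(95 - 45) = 41*50 = 2050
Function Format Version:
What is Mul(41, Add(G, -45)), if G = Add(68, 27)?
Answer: 2050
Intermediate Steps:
G = 95
Mul(41, Add(G, -45)) = Mul(41, Add(95, -45)) = Mul(41, 50) = 2050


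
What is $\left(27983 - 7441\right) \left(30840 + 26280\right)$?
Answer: $1173359040$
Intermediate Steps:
$\left(27983 - 7441\right) \left(30840 + 26280\right) = 20542 \cdot 57120 = 1173359040$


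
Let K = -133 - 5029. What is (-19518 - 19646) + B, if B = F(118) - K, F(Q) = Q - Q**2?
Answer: -47808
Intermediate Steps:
K = -5162
B = -8644 (B = 118*(1 - 1*118) - 1*(-5162) = 118*(1 - 118) + 5162 = 118*(-117) + 5162 = -13806 + 5162 = -8644)
(-19518 - 19646) + B = (-19518 - 19646) - 8644 = -39164 - 8644 = -47808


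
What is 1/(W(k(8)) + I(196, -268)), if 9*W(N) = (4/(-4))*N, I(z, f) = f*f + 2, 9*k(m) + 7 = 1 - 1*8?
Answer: 81/5817920 ≈ 1.3923e-5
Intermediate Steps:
k(m) = -14/9 (k(m) = -7/9 + (1 - 1*8)/9 = -7/9 + (1 - 8)/9 = -7/9 + (⅑)*(-7) = -7/9 - 7/9 = -14/9)
I(z, f) = 2 + f² (I(z, f) = f² + 2 = 2 + f²)
W(N) = -N/9 (W(N) = ((4/(-4))*N)/9 = ((-¼*4)*N)/9 = (-N)/9 = -N/9)
1/(W(k(8)) + I(196, -268)) = 1/(-⅑*(-14/9) + (2 + (-268)²)) = 1/(14/81 + (2 + 71824)) = 1/(14/81 + 71826) = 1/(5817920/81) = 81/5817920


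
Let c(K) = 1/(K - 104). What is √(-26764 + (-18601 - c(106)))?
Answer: I*√181462/2 ≈ 212.99*I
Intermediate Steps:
c(K) = 1/(-104 + K)
√(-26764 + (-18601 - c(106))) = √(-26764 + (-18601 - 1/(-104 + 106))) = √(-26764 + (-18601 - 1/2)) = √(-26764 + (-18601 - 1*½)) = √(-26764 + (-18601 - ½)) = √(-26764 - 37203/2) = √(-90731/2) = I*√181462/2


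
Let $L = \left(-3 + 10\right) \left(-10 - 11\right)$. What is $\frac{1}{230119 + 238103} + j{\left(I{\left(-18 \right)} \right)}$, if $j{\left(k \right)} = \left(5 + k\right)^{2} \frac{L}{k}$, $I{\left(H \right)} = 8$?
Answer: $- \frac{5816019569}{1872888} \approx -3105.4$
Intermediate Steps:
$L = -147$ ($L = 7 \left(-21\right) = -147$)
$j{\left(k \right)} = - \frac{147 \left(5 + k\right)^{2}}{k}$ ($j{\left(k \right)} = \left(5 + k\right)^{2} \left(- \frac{147}{k}\right) = - \frac{147 \left(5 + k\right)^{2}}{k}$)
$\frac{1}{230119 + 238103} + j{\left(I{\left(-18 \right)} \right)} = \frac{1}{230119 + 238103} - \frac{147 \left(5 + 8\right)^{2}}{8} = \frac{1}{468222} - \frac{147 \cdot 13^{2}}{8} = \frac{1}{468222} - \frac{147}{8} \cdot 169 = \frac{1}{468222} - \frac{24843}{8} = - \frac{5816019569}{1872888}$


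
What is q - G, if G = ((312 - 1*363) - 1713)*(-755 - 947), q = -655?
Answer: -3002983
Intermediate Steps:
G = 3002328 (G = ((312 - 363) - 1713)*(-1702) = (-51 - 1713)*(-1702) = -1764*(-1702) = 3002328)
q - G = -655 - 1*3002328 = -655 - 3002328 = -3002983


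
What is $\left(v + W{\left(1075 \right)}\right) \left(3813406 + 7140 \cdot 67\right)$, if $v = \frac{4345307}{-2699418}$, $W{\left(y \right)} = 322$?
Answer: $\frac{1855912661394077}{1349709} \approx 1.375 \cdot 10^{9}$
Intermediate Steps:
$v = - \frac{4345307}{2699418}$ ($v = 4345307 \left(- \frac{1}{2699418}\right) = - \frac{4345307}{2699418} \approx -1.6097$)
$\left(v + W{\left(1075 \right)}\right) \left(3813406 + 7140 \cdot 67\right) = \left(- \frac{4345307}{2699418} + 322\right) \left(3813406 + 7140 \cdot 67\right) = \frac{864867289 \left(3813406 + 478380\right)}{2699418} = \frac{864867289}{2699418} \cdot 4291786 = \frac{1855912661394077}{1349709}$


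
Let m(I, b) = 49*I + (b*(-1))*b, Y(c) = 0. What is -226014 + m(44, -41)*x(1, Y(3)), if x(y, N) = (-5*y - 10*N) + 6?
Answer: -225539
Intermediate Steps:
m(I, b) = -b**2 + 49*I (m(I, b) = 49*I + (-b)*b = 49*I - b**2 = -b**2 + 49*I)
x(y, N) = 6 - 10*N - 5*y (x(y, N) = (-10*N - 5*y) + 6 = 6 - 10*N - 5*y)
-226014 + m(44, -41)*x(1, Y(3)) = -226014 + (-1*(-41)**2 + 49*44)*(6 - 10*0 - 5*1) = -226014 + (-1*1681 + 2156)*(6 + 0 - 5) = -226014 + (-1681 + 2156)*1 = -226014 + 475*1 = -226014 + 475 = -225539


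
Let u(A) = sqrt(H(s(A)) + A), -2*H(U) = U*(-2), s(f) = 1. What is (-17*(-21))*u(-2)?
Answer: 357*I ≈ 357.0*I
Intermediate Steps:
H(U) = U (H(U) = -U*(-2)/2 = -(-1)*U = U)
u(A) = sqrt(1 + A)
(-17*(-21))*u(-2) = (-17*(-21))*sqrt(1 - 2) = 357*sqrt(-1) = 357*I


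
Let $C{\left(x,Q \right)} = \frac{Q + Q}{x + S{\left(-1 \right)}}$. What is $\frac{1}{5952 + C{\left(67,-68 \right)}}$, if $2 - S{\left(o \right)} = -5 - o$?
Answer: $\frac{73}{434360} \approx 0.00016806$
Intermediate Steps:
$S{\left(o \right)} = 7 + o$ ($S{\left(o \right)} = 2 - \left(-5 - o\right) = 2 + \left(5 + o\right) = 7 + o$)
$C{\left(x,Q \right)} = \frac{2 Q}{6 + x}$ ($C{\left(x,Q \right)} = \frac{Q + Q}{x + \left(7 - 1\right)} = \frac{2 Q}{x + 6} = \frac{2 Q}{6 + x}$)
$\frac{1}{5952 + C{\left(67,-68 \right)}} = \frac{1}{5952 + 2 \left(-68\right) \frac{1}{6 + 67}} = \frac{1}{5952 + 2 \left(-68\right) \frac{1}{73}} = \frac{1}{5952 - \frac{136}{73}} = \frac{1}{\frac{434360}{73}} = \frac{73}{434360}$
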